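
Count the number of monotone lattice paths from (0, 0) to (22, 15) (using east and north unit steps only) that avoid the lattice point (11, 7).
Number of paths = 6958878192

Total paths from (0, 0) to (22, 15): C(37, 22) = 9364199760. Paths through (11, 7): (paths (0, 0) → (11, 7)) × (paths (11, 7) → (22, 15)) = C(18, 11) · C(19, 11) = 31824 · 75582 = 2405321568. Avoidance count = 9364199760 − 2405321568 = 6958878192.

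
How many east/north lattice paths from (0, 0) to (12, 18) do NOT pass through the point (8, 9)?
Number of paths = 69111575

Total paths from (0, 0) to (12, 18): C(30, 12) = 86493225. Paths through (8, 9): (paths (0, 0) → (8, 9)) × (paths (8, 9) → (12, 18)) = C(17, 8) · C(13, 4) = 24310 · 715 = 17381650. Avoidance count = 86493225 − 17381650 = 69111575.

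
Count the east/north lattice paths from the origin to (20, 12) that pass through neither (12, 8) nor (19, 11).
Number of paths = 84415890

Inclusion–exclusion. Total paths: C(32, 20) = 225792840. Through P₁: C(20, 12)·C(12, 8) = 62355150. Through P₂: C(30, 19)·C(2, 1) = 109254600. Since P₁ is strictly southwest of P₂, a monotone path through both must visit P₁ then P₂; paths through both = C(20, 12)·C(10, 7)·C(2, 1) = 30232800. Avoid both = 225792840 − 62355150 − 109254600 + 30232800 = 84415890.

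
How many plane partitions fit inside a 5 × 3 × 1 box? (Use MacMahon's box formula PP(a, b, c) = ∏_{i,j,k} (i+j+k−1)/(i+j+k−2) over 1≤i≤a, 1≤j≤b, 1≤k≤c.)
PP(5, 3, 1) = 56

Evaluate the triple product over i = 1..5, j = 1..3, k = 1..1. The factors are (2/1) · (3/2) · (4/3) · (3/2) · (4/3) · (5/4) · (4/3) · (5/4) · … (15 factors total). The numerators and denominators telescope so the product is an integer; carrying out the multiplication exactly gives PP(5, 3, 1) = 56.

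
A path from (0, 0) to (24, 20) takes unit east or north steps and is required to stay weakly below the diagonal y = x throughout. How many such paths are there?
Number of paths = 352207870014

By the reflection principle (André's argument), the number of monotone paths to (24, 20) with n ≤ m that never go above y = x is C(44, 24) − C(44, 25) = 1761039350070 − 1408831480056 = 352207870014.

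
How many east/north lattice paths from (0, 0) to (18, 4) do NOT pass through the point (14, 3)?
Number of paths = 3915

Total paths from (0, 0) to (18, 4): C(22, 18) = 7315. Paths through (14, 3): (paths (0, 0) → (14, 3)) × (paths (14, 3) → (18, 4)) = C(17, 14) · C(5, 4) = 680 · 5 = 3400. Avoidance count = 7315 − 3400 = 3915.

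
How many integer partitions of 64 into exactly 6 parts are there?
p(64, 6 parts) = 17180

Partitions of n into exactly k parts are in bijection with partitions of n − k into at most k parts (subtract 1 from each part). So p(64, exactly 6) = p(58, parts ≤ 6). Computing via the recurrence p(m, j) = p(m, j−1) + p(m−j, j) gives 17180.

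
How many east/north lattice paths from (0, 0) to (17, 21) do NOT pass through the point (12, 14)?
Number of paths = 21132244980

Total paths from (0, 0) to (17, 21): C(38, 17) = 28781143380. Paths through (12, 14): (paths (0, 0) → (12, 14)) × (paths (12, 14) → (17, 21)) = C(26, 12) · C(12, 5) = 9657700 · 792 = 7648898400. Avoidance count = 28781143380 − 7648898400 = 21132244980.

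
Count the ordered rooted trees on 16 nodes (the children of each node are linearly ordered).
C_15 = 9694845

These ordered rooted trees are counted by the Catalan number C_n = (1/(n + 1)) · C(2n, n). For n = 15: C_15 = (1/16) · C(30, 15) = 155117520/16 = 9694845.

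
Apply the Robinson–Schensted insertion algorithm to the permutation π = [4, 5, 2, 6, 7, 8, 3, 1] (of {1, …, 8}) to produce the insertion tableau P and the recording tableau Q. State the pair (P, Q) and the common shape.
P = [1, 3, 6, 7, 8] / [2, 5] / [4];  Q = [1, 2, 4, 5, 6] / [3, 7] / [8];  common shape = (5, 2, 1)

Row-insert the values π_1, π_2, … into P one at a time, bumping the leftmost entry strictly greater than the inserted value down to the next row. The recording tableau Q records, in position (i, j), the step at which that cell was added to P.
  Insert 4 (step 1): P = [4];  Q = [1]
  Insert 5 (step 2): P = [4, 5];  Q = [1, 2]
  Insert 2 (step 3): P = [2, 5] / [4];  Q = [1, 2] / [3]
  Insert 6 (step 4): P = [2, 5, 6] / [4];  Q = [1, 2, 4] / [3]
  Insert 7 (step 5): P = [2, 5, 6, 7] / [4];  Q = [1, 2, 4, 5] / [3]
  Insert 8 (step 6): P = [2, 5, 6, 7, 8] / [4];  Q = [1, 2, 4, 5, 6] / [3]
  Insert 3 (step 7): P = [2, 3, 6, 7, 8] / [4, 5];  Q = [1, 2, 4, 5, 6] / [3, 7]
  Insert 1 (step 8): P = [1, 3, 6, 7, 8] / [2, 5] / [4];  Q = [1, 2, 4, 5, 6] / [3, 7] / [8]
Final shape: (5, 2, 1).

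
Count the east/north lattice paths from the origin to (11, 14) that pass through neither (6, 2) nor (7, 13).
Number of paths = 3898216

Inclusion–exclusion. Total paths: C(25, 11) = 4457400. Through P₁: C(8, 6)·C(17, 5) = 173264. Through P₂: C(20, 7)·C(5, 4) = 387600. Since P₁ is strictly southwest of P₂, a monotone path through both must visit P₁ then P₂; paths through both = C(8, 6)·C(12, 1)·C(5, 4) = 1680. Avoid both = 4457400 − 173264 − 387600 + 1680 = 3898216.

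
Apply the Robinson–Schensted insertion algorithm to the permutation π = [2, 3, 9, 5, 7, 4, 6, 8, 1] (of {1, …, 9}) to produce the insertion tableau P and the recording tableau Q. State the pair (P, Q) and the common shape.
P = [1, 3, 4, 6, 8] / [2, 7] / [5] / [9];  Q = [1, 2, 3, 5, 8] / [4, 7] / [6] / [9];  common shape = (5, 2, 1, 1)

Row-insert the values π_1, π_2, … into P one at a time, bumping the leftmost entry strictly greater than the inserted value down to the next row. The recording tableau Q records, in position (i, j), the step at which that cell was added to P.
  Insert 2 (step 1): P = [2];  Q = [1]
  Insert 3 (step 2): P = [2, 3];  Q = [1, 2]
  Insert 9 (step 3): P = [2, 3, 9];  Q = [1, 2, 3]
  Insert 5 (step 4): P = [2, 3, 5] / [9];  Q = [1, 2, 3] / [4]
  Insert 7 (step 5): P = [2, 3, 5, 7] / [9];  Q = [1, 2, 3, 5] / [4]
  Insert 4 (step 6): P = [2, 3, 4, 7] / [5] / [9];  Q = [1, 2, 3, 5] / [4] / [6]
  Insert 6 (step 7): P = [2, 3, 4, 6] / [5, 7] / [9];  Q = [1, 2, 3, 5] / [4, 7] / [6]
  Insert 8 (step 8): P = [2, 3, 4, 6, 8] / [5, 7] / [9];  Q = [1, 2, 3, 5, 8] / [4, 7] / [6]
  Insert 1 (step 9): P = [1, 3, 4, 6, 8] / [2, 7] / [5] / [9];  Q = [1, 2, 3, 5, 8] / [4, 7] / [6] / [9]
Final shape: (5, 2, 1, 1).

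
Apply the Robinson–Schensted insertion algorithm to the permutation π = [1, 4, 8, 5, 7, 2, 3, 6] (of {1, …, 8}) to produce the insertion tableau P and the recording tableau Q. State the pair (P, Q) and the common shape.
P = [1, 2, 3, 6] / [4, 5, 7] / [8];  Q = [1, 2, 3, 5] / [4, 7, 8] / [6];  common shape = (4, 3, 1)

Row-insert the values π_1, π_2, … into P one at a time, bumping the leftmost entry strictly greater than the inserted value down to the next row. The recording tableau Q records, in position (i, j), the step at which that cell was added to P.
  Insert 1 (step 1): P = [1];  Q = [1]
  Insert 4 (step 2): P = [1, 4];  Q = [1, 2]
  Insert 8 (step 3): P = [1, 4, 8];  Q = [1, 2, 3]
  Insert 5 (step 4): P = [1, 4, 5] / [8];  Q = [1, 2, 3] / [4]
  Insert 7 (step 5): P = [1, 4, 5, 7] / [8];  Q = [1, 2, 3, 5] / [4]
  Insert 2 (step 6): P = [1, 2, 5, 7] / [4] / [8];  Q = [1, 2, 3, 5] / [4] / [6]
  Insert 3 (step 7): P = [1, 2, 3, 7] / [4, 5] / [8];  Q = [1, 2, 3, 5] / [4, 7] / [6]
  Insert 6 (step 8): P = [1, 2, 3, 6] / [4, 5, 7] / [8];  Q = [1, 2, 3, 5] / [4, 7, 8] / [6]
Final shape: (4, 3, 1).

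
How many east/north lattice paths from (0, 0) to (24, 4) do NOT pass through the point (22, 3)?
Number of paths = 13575

Total paths from (0, 0) to (24, 4): C(28, 24) = 20475. Paths through (22, 3): (paths (0, 0) → (22, 3)) × (paths (22, 3) → (24, 4)) = C(25, 22) · C(3, 2) = 2300 · 3 = 6900. Avoidance count = 20475 − 6900 = 13575.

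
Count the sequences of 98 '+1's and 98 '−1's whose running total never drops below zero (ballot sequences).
C_98 = 57743358069601357782187700608042856334020731624756611000

These ballot sequences are counted by the Catalan number C_n = (1/(n + 1)) · C(2n, n). For n = 98: C_98 = (1/99) · C(196, 98) = 5716592448890534420436582360196242777068052430850904489000/99 = 57743358069601357782187700608042856334020731624756611000.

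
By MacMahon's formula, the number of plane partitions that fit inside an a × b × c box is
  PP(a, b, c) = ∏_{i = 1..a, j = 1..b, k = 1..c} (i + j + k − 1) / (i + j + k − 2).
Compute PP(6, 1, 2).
PP(6, 1, 2) = 28

Evaluate the triple product over i = 1..6, j = 1..1, k = 1..2. The factors are (2/1) · (3/2) · (3/2) · (4/3) · (4/3) · (5/4) · (5/4) · (6/5) · … (12 factors total). The numerators and denominators telescope so the product is an integer; carrying out the multiplication exactly gives PP(6, 1, 2) = 28.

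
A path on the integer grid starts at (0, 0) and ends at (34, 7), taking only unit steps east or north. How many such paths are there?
Number of paths = 22481940

A monotone lattice path from (0, 0) to (34, 7) consists of 34 east steps and 7 north steps in some order, so it is determined by which 34 of the 41 steps are east. The count is C(41, 34) = 22481940.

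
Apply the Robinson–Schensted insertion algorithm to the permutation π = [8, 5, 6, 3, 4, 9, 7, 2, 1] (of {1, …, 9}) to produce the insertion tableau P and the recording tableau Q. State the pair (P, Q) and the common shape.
P = [1, 4, 7] / [2, 6, 9] / [3] / [5] / [8];  Q = [1, 3, 6] / [2, 5, 7] / [4] / [8] / [9];  common shape = (3, 3, 1, 1, 1)

Row-insert the values π_1, π_2, … into P one at a time, bumping the leftmost entry strictly greater than the inserted value down to the next row. The recording tableau Q records, in position (i, j), the step at which that cell was added to P.
  Insert 8 (step 1): P = [8];  Q = [1]
  Insert 5 (step 2): P = [5] / [8];  Q = [1] / [2]
  Insert 6 (step 3): P = [5, 6] / [8];  Q = [1, 3] / [2]
  Insert 3 (step 4): P = [3, 6] / [5] / [8];  Q = [1, 3] / [2] / [4]
  Insert 4 (step 5): P = [3, 4] / [5, 6] / [8];  Q = [1, 3] / [2, 5] / [4]
  Insert 9 (step 6): P = [3, 4, 9] / [5, 6] / [8];  Q = [1, 3, 6] / [2, 5] / [4]
  Insert 7 (step 7): P = [3, 4, 7] / [5, 6, 9] / [8];  Q = [1, 3, 6] / [2, 5, 7] / [4]
  Insert 2 (step 8): P = [2, 4, 7] / [3, 6, 9] / [5] / [8];  Q = [1, 3, 6] / [2, 5, 7] / [4] / [8]
  Insert 1 (step 9): P = [1, 4, 7] / [2, 6, 9] / [3] / [5] / [8];  Q = [1, 3, 6] / [2, 5, 7] / [4] / [8] / [9]
Final shape: (3, 3, 1, 1, 1).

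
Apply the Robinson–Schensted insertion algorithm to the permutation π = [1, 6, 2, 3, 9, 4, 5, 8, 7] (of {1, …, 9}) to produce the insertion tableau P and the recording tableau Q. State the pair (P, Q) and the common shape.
P = [1, 2, 3, 4, 5, 7] / [6, 8] / [9];  Q = [1, 2, 4, 5, 7, 8] / [3, 6] / [9];  common shape = (6, 2, 1)

Row-insert the values π_1, π_2, … into P one at a time, bumping the leftmost entry strictly greater than the inserted value down to the next row. The recording tableau Q records, in position (i, j), the step at which that cell was added to P.
  Insert 1 (step 1): P = [1];  Q = [1]
  Insert 6 (step 2): P = [1, 6];  Q = [1, 2]
  Insert 2 (step 3): P = [1, 2] / [6];  Q = [1, 2] / [3]
  Insert 3 (step 4): P = [1, 2, 3] / [6];  Q = [1, 2, 4] / [3]
  Insert 9 (step 5): P = [1, 2, 3, 9] / [6];  Q = [1, 2, 4, 5] / [3]
  Insert 4 (step 6): P = [1, 2, 3, 4] / [6, 9];  Q = [1, 2, 4, 5] / [3, 6]
  Insert 5 (step 7): P = [1, 2, 3, 4, 5] / [6, 9];  Q = [1, 2, 4, 5, 7] / [3, 6]
  Insert 8 (step 8): P = [1, 2, 3, 4, 5, 8] / [6, 9];  Q = [1, 2, 4, 5, 7, 8] / [3, 6]
  Insert 7 (step 9): P = [1, 2, 3, 4, 5, 7] / [6, 8] / [9];  Q = [1, 2, 4, 5, 7, 8] / [3, 6] / [9]
Final shape: (6, 2, 1).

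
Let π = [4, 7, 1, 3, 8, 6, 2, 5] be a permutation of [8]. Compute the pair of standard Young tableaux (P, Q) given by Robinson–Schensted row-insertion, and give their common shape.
P = [1, 2, 5] / [3, 6, 8] / [4, 7];  Q = [1, 2, 5] / [3, 4, 6] / [7, 8];  common shape = (3, 3, 2)

Row-insert the values π_1, π_2, … into P one at a time, bumping the leftmost entry strictly greater than the inserted value down to the next row. The recording tableau Q records, in position (i, j), the step at which that cell was added to P.
  Insert 4 (step 1): P = [4];  Q = [1]
  Insert 7 (step 2): P = [4, 7];  Q = [1, 2]
  Insert 1 (step 3): P = [1, 7] / [4];  Q = [1, 2] / [3]
  Insert 3 (step 4): P = [1, 3] / [4, 7];  Q = [1, 2] / [3, 4]
  Insert 8 (step 5): P = [1, 3, 8] / [4, 7];  Q = [1, 2, 5] / [3, 4]
  Insert 6 (step 6): P = [1, 3, 6] / [4, 7, 8];  Q = [1, 2, 5] / [3, 4, 6]
  Insert 2 (step 7): P = [1, 2, 6] / [3, 7, 8] / [4];  Q = [1, 2, 5] / [3, 4, 6] / [7]
  Insert 5 (step 8): P = [1, 2, 5] / [3, 6, 8] / [4, 7];  Q = [1, 2, 5] / [3, 4, 6] / [7, 8]
Final shape: (3, 3, 2).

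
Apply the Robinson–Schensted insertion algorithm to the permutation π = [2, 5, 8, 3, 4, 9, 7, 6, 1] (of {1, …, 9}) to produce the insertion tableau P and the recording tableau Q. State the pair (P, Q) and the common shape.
P = [1, 3, 4, 6] / [2, 7, 9] / [5] / [8];  Q = [1, 2, 3, 6] / [4, 5, 7] / [8] / [9];  common shape = (4, 3, 1, 1)

Row-insert the values π_1, π_2, … into P one at a time, bumping the leftmost entry strictly greater than the inserted value down to the next row. The recording tableau Q records, in position (i, j), the step at which that cell was added to P.
  Insert 2 (step 1): P = [2];  Q = [1]
  Insert 5 (step 2): P = [2, 5];  Q = [1, 2]
  Insert 8 (step 3): P = [2, 5, 8];  Q = [1, 2, 3]
  Insert 3 (step 4): P = [2, 3, 8] / [5];  Q = [1, 2, 3] / [4]
  Insert 4 (step 5): P = [2, 3, 4] / [5, 8];  Q = [1, 2, 3] / [4, 5]
  Insert 9 (step 6): P = [2, 3, 4, 9] / [5, 8];  Q = [1, 2, 3, 6] / [4, 5]
  Insert 7 (step 7): P = [2, 3, 4, 7] / [5, 8, 9];  Q = [1, 2, 3, 6] / [4, 5, 7]
  Insert 6 (step 8): P = [2, 3, 4, 6] / [5, 7, 9] / [8];  Q = [1, 2, 3, 6] / [4, 5, 7] / [8]
  Insert 1 (step 9): P = [1, 3, 4, 6] / [2, 7, 9] / [5] / [8];  Q = [1, 2, 3, 6] / [4, 5, 7] / [8] / [9]
Final shape: (4, 3, 1, 1).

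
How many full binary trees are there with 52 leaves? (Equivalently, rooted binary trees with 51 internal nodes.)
C_51 = 7684785670514316385230816156

These full binary trees are counted by the Catalan number C_n = (1/(n + 1)) · C(2n, n). For n = 51: C_51 = (1/52) · C(102, 51) = 399608854866744452032002440112/52 = 7684785670514316385230816156.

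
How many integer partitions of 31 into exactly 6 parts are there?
p(31, 6 parts) = 612

Partitions of n into exactly k parts are in bijection with partitions of n − k into at most k parts (subtract 1 from each part). So p(31, exactly 6) = p(25, parts ≤ 6). Computing via the recurrence p(m, j) = p(m, j−1) + p(m−j, j) gives 612.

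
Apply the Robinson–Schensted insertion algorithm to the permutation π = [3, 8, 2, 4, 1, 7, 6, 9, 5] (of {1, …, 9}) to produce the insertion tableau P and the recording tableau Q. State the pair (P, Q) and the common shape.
P = [1, 4, 5, 9] / [2, 6] / [3, 7] / [8];  Q = [1, 2, 6, 8] / [3, 4] / [5, 7] / [9];  common shape = (4, 2, 2, 1)

Row-insert the values π_1, π_2, … into P one at a time, bumping the leftmost entry strictly greater than the inserted value down to the next row. The recording tableau Q records, in position (i, j), the step at which that cell was added to P.
  Insert 3 (step 1): P = [3];  Q = [1]
  Insert 8 (step 2): P = [3, 8];  Q = [1, 2]
  Insert 2 (step 3): P = [2, 8] / [3];  Q = [1, 2] / [3]
  Insert 4 (step 4): P = [2, 4] / [3, 8];  Q = [1, 2] / [3, 4]
  Insert 1 (step 5): P = [1, 4] / [2, 8] / [3];  Q = [1, 2] / [3, 4] / [5]
  Insert 7 (step 6): P = [1, 4, 7] / [2, 8] / [3];  Q = [1, 2, 6] / [3, 4] / [5]
  Insert 6 (step 7): P = [1, 4, 6] / [2, 7] / [3, 8];  Q = [1, 2, 6] / [3, 4] / [5, 7]
  Insert 9 (step 8): P = [1, 4, 6, 9] / [2, 7] / [3, 8];  Q = [1, 2, 6, 8] / [3, 4] / [5, 7]
  Insert 5 (step 9): P = [1, 4, 5, 9] / [2, 6] / [3, 7] / [8];  Q = [1, 2, 6, 8] / [3, 4] / [5, 7] / [9]
Final shape: (4, 2, 2, 1).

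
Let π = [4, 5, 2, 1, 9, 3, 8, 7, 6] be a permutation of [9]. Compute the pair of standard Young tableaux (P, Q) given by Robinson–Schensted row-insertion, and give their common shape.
P = [1, 3, 6] / [2, 5, 7] / [4, 8] / [9];  Q = [1, 2, 5] / [3, 6, 7] / [4, 8] / [9];  common shape = (3, 3, 2, 1)

Row-insert the values π_1, π_2, … into P one at a time, bumping the leftmost entry strictly greater than the inserted value down to the next row. The recording tableau Q records, in position (i, j), the step at which that cell was added to P.
  Insert 4 (step 1): P = [4];  Q = [1]
  Insert 5 (step 2): P = [4, 5];  Q = [1, 2]
  Insert 2 (step 3): P = [2, 5] / [4];  Q = [1, 2] / [3]
  Insert 1 (step 4): P = [1, 5] / [2] / [4];  Q = [1, 2] / [3] / [4]
  Insert 9 (step 5): P = [1, 5, 9] / [2] / [4];  Q = [1, 2, 5] / [3] / [4]
  Insert 3 (step 6): P = [1, 3, 9] / [2, 5] / [4];  Q = [1, 2, 5] / [3, 6] / [4]
  Insert 8 (step 7): P = [1, 3, 8] / [2, 5, 9] / [4];  Q = [1, 2, 5] / [3, 6, 7] / [4]
  Insert 7 (step 8): P = [1, 3, 7] / [2, 5, 8] / [4, 9];  Q = [1, 2, 5] / [3, 6, 7] / [4, 8]
  Insert 6 (step 9): P = [1, 3, 6] / [2, 5, 7] / [4, 8] / [9];  Q = [1, 2, 5] / [3, 6, 7] / [4, 8] / [9]
Final shape: (3, 3, 2, 1).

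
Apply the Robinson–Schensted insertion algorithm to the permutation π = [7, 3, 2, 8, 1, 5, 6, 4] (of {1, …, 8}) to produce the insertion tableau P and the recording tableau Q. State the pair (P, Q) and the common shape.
P = [1, 4, 6] / [2, 5] / [3, 8] / [7];  Q = [1, 4, 7] / [2, 6] / [3, 8] / [5];  common shape = (3, 2, 2, 1)

Row-insert the values π_1, π_2, … into P one at a time, bumping the leftmost entry strictly greater than the inserted value down to the next row. The recording tableau Q records, in position (i, j), the step at which that cell was added to P.
  Insert 7 (step 1): P = [7];  Q = [1]
  Insert 3 (step 2): P = [3] / [7];  Q = [1] / [2]
  Insert 2 (step 3): P = [2] / [3] / [7];  Q = [1] / [2] / [3]
  Insert 8 (step 4): P = [2, 8] / [3] / [7];  Q = [1, 4] / [2] / [3]
  Insert 1 (step 5): P = [1, 8] / [2] / [3] / [7];  Q = [1, 4] / [2] / [3] / [5]
  Insert 5 (step 6): P = [1, 5] / [2, 8] / [3] / [7];  Q = [1, 4] / [2, 6] / [3] / [5]
  Insert 6 (step 7): P = [1, 5, 6] / [2, 8] / [3] / [7];  Q = [1, 4, 7] / [2, 6] / [3] / [5]
  Insert 4 (step 8): P = [1, 4, 6] / [2, 5] / [3, 8] / [7];  Q = [1, 4, 7] / [2, 6] / [3, 8] / [5]
Final shape: (3, 2, 2, 1).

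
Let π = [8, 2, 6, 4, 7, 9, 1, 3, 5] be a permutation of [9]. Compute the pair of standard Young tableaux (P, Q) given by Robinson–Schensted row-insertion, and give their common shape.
P = [1, 3, 5, 9] / [2, 4, 7] / [6] / [8];  Q = [1, 3, 5, 6] / [2, 8, 9] / [4] / [7];  common shape = (4, 3, 1, 1)

Row-insert the values π_1, π_2, … into P one at a time, bumping the leftmost entry strictly greater than the inserted value down to the next row. The recording tableau Q records, in position (i, j), the step at which that cell was added to P.
  Insert 8 (step 1): P = [8];  Q = [1]
  Insert 2 (step 2): P = [2] / [8];  Q = [1] / [2]
  Insert 6 (step 3): P = [2, 6] / [8];  Q = [1, 3] / [2]
  Insert 4 (step 4): P = [2, 4] / [6] / [8];  Q = [1, 3] / [2] / [4]
  Insert 7 (step 5): P = [2, 4, 7] / [6] / [8];  Q = [1, 3, 5] / [2] / [4]
  Insert 9 (step 6): P = [2, 4, 7, 9] / [6] / [8];  Q = [1, 3, 5, 6] / [2] / [4]
  Insert 1 (step 7): P = [1, 4, 7, 9] / [2] / [6] / [8];  Q = [1, 3, 5, 6] / [2] / [4] / [7]
  Insert 3 (step 8): P = [1, 3, 7, 9] / [2, 4] / [6] / [8];  Q = [1, 3, 5, 6] / [2, 8] / [4] / [7]
  Insert 5 (step 9): P = [1, 3, 5, 9] / [2, 4, 7] / [6] / [8];  Q = [1, 3, 5, 6] / [2, 8, 9] / [4] / [7]
Final shape: (4, 3, 1, 1).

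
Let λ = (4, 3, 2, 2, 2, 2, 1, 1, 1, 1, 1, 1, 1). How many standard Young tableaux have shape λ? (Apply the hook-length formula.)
# SYT of shape (4, 3, 2, 2, 2, 2, 1, 1, 1, 1, 1, 1, 1) = 24249225

Hook-length formula: f^λ = n! / Π hook(c), product over all cells c of the Young diagram. For λ = (4, 3, 2, 2, 2, 2, 1, 1, 1, 1, 1, 1, 1), n = 22 boxes. Hook lengths by row (left-to-right, top-to-bottom): [16, 8, 3, 1]; [14, 6, 1]; [12, 4]; [11, 3]; [10, 2]; [9, 1]; [7]; [6]; [5]; [4]; [3]; [2]; [1]. Product of hooks = 46352026828800. So f^λ = 22! / 46352026828800 = 1124000727777607680000 / 46352026828800 = 24249225.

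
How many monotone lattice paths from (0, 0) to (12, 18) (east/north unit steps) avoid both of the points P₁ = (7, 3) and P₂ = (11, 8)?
Number of paths = 83967663

Inclusion–exclusion. Total paths: C(30, 12) = 86493225. Through P₁: C(10, 7)·C(20, 5) = 1860480. Through P₂: C(19, 11)·C(11, 1) = 831402. Since P₁ is strictly southwest of P₂, a monotone path through both must visit P₁ then P₂; paths through both = C(10, 7)·C(9, 4)·C(11, 1) = 166320. Avoid both = 86493225 − 1860480 − 831402 + 166320 = 83967663.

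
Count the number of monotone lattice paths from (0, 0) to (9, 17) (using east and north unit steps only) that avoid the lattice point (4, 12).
Number of paths = 2665910

Total paths from (0, 0) to (9, 17): C(26, 9) = 3124550. Paths through (4, 12): (paths (0, 0) → (4, 12)) × (paths (4, 12) → (9, 17)) = C(16, 4) · C(10, 5) = 1820 · 252 = 458640. Avoidance count = 3124550 − 458640 = 2665910.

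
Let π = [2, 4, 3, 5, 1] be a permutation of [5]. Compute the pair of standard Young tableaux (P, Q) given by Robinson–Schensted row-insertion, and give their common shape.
P = [1, 3, 5] / [2] / [4];  Q = [1, 2, 4] / [3] / [5];  common shape = (3, 1, 1)

Row-insert the values π_1, π_2, … into P one at a time, bumping the leftmost entry strictly greater than the inserted value down to the next row. The recording tableau Q records, in position (i, j), the step at which that cell was added to P.
  Insert 2 (step 1): P = [2];  Q = [1]
  Insert 4 (step 2): P = [2, 4];  Q = [1, 2]
  Insert 3 (step 3): P = [2, 3] / [4];  Q = [1, 2] / [3]
  Insert 5 (step 4): P = [2, 3, 5] / [4];  Q = [1, 2, 4] / [3]
  Insert 1 (step 5): P = [1, 3, 5] / [2] / [4];  Q = [1, 2, 4] / [3] / [5]
Final shape: (3, 1, 1).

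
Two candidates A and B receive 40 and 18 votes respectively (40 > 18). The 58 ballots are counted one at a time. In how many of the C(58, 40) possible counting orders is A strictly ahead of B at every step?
Strict-lead orderings = 170679037933635

Total orderings of the 58 votes with 40 for A: C(58, 40) = 449972009097765. By the Bertrand ballot formula (Cycle Lemma / reflection principle), the number of orderings in which A is strictly ahead of B throughout is (p − q)/(p + q) · C(p + q, p) = (40 − 18)/(40 + 18) · 449972009097765 = 170679037933635.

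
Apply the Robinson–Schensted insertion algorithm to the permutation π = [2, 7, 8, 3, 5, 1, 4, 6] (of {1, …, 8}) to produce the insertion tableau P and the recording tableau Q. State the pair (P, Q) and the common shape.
P = [1, 3, 4, 6] / [2, 5] / [7, 8];  Q = [1, 2, 3, 8] / [4, 5] / [6, 7];  common shape = (4, 2, 2)

Row-insert the values π_1, π_2, … into P one at a time, bumping the leftmost entry strictly greater than the inserted value down to the next row. The recording tableau Q records, in position (i, j), the step at which that cell was added to P.
  Insert 2 (step 1): P = [2];  Q = [1]
  Insert 7 (step 2): P = [2, 7];  Q = [1, 2]
  Insert 8 (step 3): P = [2, 7, 8];  Q = [1, 2, 3]
  Insert 3 (step 4): P = [2, 3, 8] / [7];  Q = [1, 2, 3] / [4]
  Insert 5 (step 5): P = [2, 3, 5] / [7, 8];  Q = [1, 2, 3] / [4, 5]
  Insert 1 (step 6): P = [1, 3, 5] / [2, 8] / [7];  Q = [1, 2, 3] / [4, 5] / [6]
  Insert 4 (step 7): P = [1, 3, 4] / [2, 5] / [7, 8];  Q = [1, 2, 3] / [4, 5] / [6, 7]
  Insert 6 (step 8): P = [1, 3, 4, 6] / [2, 5] / [7, 8];  Q = [1, 2, 3, 8] / [4, 5] / [6, 7]
Final shape: (4, 2, 2).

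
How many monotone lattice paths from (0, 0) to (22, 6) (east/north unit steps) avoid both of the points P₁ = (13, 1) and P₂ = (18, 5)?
Number of paths = 189287

Inclusion–exclusion. Total paths: C(28, 22) = 376740. Through P₁: C(14, 13)·C(14, 9) = 28028. Through P₂: C(23, 18)·C(5, 4) = 168245. Since P₁ is strictly southwest of P₂, a monotone path through both must visit P₁ then P₂; paths through both = C(14, 13)·C(9, 5)·C(5, 4) = 8820. Avoid both = 376740 − 28028 − 168245 + 8820 = 189287.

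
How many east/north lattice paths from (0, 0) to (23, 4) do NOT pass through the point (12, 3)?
Number of paths = 12090

Total paths from (0, 0) to (23, 4): C(27, 23) = 17550. Paths through (12, 3): (paths (0, 0) → (12, 3)) × (paths (12, 3) → (23, 4)) = C(15, 12) · C(12, 11) = 455 · 12 = 5460. Avoidance count = 17550 − 5460 = 12090.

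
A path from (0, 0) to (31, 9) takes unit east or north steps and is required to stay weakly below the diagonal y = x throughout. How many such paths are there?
Number of paths = 196534195

By the reflection principle (André's argument), the number of monotone paths to (31, 9) with n ≤ m that never go above y = x is C(40, 31) − C(40, 32) = 273438880 − 76904685 = 196534195.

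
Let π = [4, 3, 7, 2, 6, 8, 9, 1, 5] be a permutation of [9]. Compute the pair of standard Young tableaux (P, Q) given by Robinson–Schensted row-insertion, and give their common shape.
P = [1, 5, 8, 9] / [2, 6] / [3, 7] / [4];  Q = [1, 3, 6, 7] / [2, 5] / [4, 9] / [8];  common shape = (4, 2, 2, 1)

Row-insert the values π_1, π_2, … into P one at a time, bumping the leftmost entry strictly greater than the inserted value down to the next row. The recording tableau Q records, in position (i, j), the step at which that cell was added to P.
  Insert 4 (step 1): P = [4];  Q = [1]
  Insert 3 (step 2): P = [3] / [4];  Q = [1] / [2]
  Insert 7 (step 3): P = [3, 7] / [4];  Q = [1, 3] / [2]
  Insert 2 (step 4): P = [2, 7] / [3] / [4];  Q = [1, 3] / [2] / [4]
  Insert 6 (step 5): P = [2, 6] / [3, 7] / [4];  Q = [1, 3] / [2, 5] / [4]
  Insert 8 (step 6): P = [2, 6, 8] / [3, 7] / [4];  Q = [1, 3, 6] / [2, 5] / [4]
  Insert 9 (step 7): P = [2, 6, 8, 9] / [3, 7] / [4];  Q = [1, 3, 6, 7] / [2, 5] / [4]
  Insert 1 (step 8): P = [1, 6, 8, 9] / [2, 7] / [3] / [4];  Q = [1, 3, 6, 7] / [2, 5] / [4] / [8]
  Insert 5 (step 9): P = [1, 5, 8, 9] / [2, 6] / [3, 7] / [4];  Q = [1, 3, 6, 7] / [2, 5] / [4, 9] / [8]
Final shape: (4, 2, 2, 1).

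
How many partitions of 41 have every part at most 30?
p(41, parts ≤ 30) = 44444

Use the recurrence p(n, m) = p(n, m−1) + p(n−m, m): either the largest part is < m (count p(n, m−1)) or the largest part is exactly m (remove one copy of m, count p(n−m, m)). With p(0, ·) = 1 this gives p(41, parts ≤ 30) = 44444. (By conjugating Young diagrams, this also counts partitions of 41 into at most 30 parts.)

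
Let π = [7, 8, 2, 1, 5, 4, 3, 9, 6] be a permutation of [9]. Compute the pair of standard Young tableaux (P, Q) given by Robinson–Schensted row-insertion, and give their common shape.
P = [1, 3, 6] / [2, 4, 9] / [5, 8] / [7];  Q = [1, 2, 8] / [3, 5, 9] / [4, 6] / [7];  common shape = (3, 3, 2, 1)

Row-insert the values π_1, π_2, … into P one at a time, bumping the leftmost entry strictly greater than the inserted value down to the next row. The recording tableau Q records, in position (i, j), the step at which that cell was added to P.
  Insert 7 (step 1): P = [7];  Q = [1]
  Insert 8 (step 2): P = [7, 8];  Q = [1, 2]
  Insert 2 (step 3): P = [2, 8] / [7];  Q = [1, 2] / [3]
  Insert 1 (step 4): P = [1, 8] / [2] / [7];  Q = [1, 2] / [3] / [4]
  Insert 5 (step 5): P = [1, 5] / [2, 8] / [7];  Q = [1, 2] / [3, 5] / [4]
  Insert 4 (step 6): P = [1, 4] / [2, 5] / [7, 8];  Q = [1, 2] / [3, 5] / [4, 6]
  Insert 3 (step 7): P = [1, 3] / [2, 4] / [5, 8] / [7];  Q = [1, 2] / [3, 5] / [4, 6] / [7]
  Insert 9 (step 8): P = [1, 3, 9] / [2, 4] / [5, 8] / [7];  Q = [1, 2, 8] / [3, 5] / [4, 6] / [7]
  Insert 6 (step 9): P = [1, 3, 6] / [2, 4, 9] / [5, 8] / [7];  Q = [1, 2, 8] / [3, 5, 9] / [4, 6] / [7]
Final shape: (3, 3, 2, 1).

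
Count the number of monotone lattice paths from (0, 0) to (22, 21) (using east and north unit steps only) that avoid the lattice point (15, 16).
Number of paths = 814021647420

Total paths from (0, 0) to (22, 21): C(43, 22) = 1052049481860. Paths through (15, 16): (paths (0, 0) → (15, 16)) × (paths (15, 16) → (22, 21)) = C(31, 15) · C(12, 7) = 300540195 · 792 = 238027834440. Avoidance count = 1052049481860 − 238027834440 = 814021647420.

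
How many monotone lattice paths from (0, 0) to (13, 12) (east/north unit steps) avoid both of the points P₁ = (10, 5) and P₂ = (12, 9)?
Number of paths = 3844400

Inclusion–exclusion. Total paths: C(25, 13) = 5200300. Through P₁: C(15, 10)·C(10, 3) = 360360. Through P₂: C(21, 12)·C(4, 1) = 1175720. Since P₁ is strictly southwest of P₂, a monotone path through both must visit P₁ then P₂; paths through both = C(15, 10)·C(6, 2)·C(4, 1) = 180180. Avoid both = 5200300 − 360360 − 1175720 + 180180 = 3844400.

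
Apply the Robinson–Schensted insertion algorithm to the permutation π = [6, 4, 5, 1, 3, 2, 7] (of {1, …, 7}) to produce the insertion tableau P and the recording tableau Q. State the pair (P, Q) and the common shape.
P = [1, 2, 7] / [3, 5] / [4] / [6];  Q = [1, 3, 7] / [2, 5] / [4] / [6];  common shape = (3, 2, 1, 1)

Row-insert the values π_1, π_2, … into P one at a time, bumping the leftmost entry strictly greater than the inserted value down to the next row. The recording tableau Q records, in position (i, j), the step at which that cell was added to P.
  Insert 6 (step 1): P = [6];  Q = [1]
  Insert 4 (step 2): P = [4] / [6];  Q = [1] / [2]
  Insert 5 (step 3): P = [4, 5] / [6];  Q = [1, 3] / [2]
  Insert 1 (step 4): P = [1, 5] / [4] / [6];  Q = [1, 3] / [2] / [4]
  Insert 3 (step 5): P = [1, 3] / [4, 5] / [6];  Q = [1, 3] / [2, 5] / [4]
  Insert 2 (step 6): P = [1, 2] / [3, 5] / [4] / [6];  Q = [1, 3] / [2, 5] / [4] / [6]
  Insert 7 (step 7): P = [1, 2, 7] / [3, 5] / [4] / [6];  Q = [1, 3, 7] / [2, 5] / [4] / [6]
Final shape: (3, 2, 1, 1).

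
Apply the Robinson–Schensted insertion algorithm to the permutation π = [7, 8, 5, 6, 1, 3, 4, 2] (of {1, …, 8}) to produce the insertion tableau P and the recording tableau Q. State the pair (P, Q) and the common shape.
P = [1, 2, 4] / [3, 6] / [5, 8] / [7];  Q = [1, 2, 7] / [3, 4] / [5, 6] / [8];  common shape = (3, 2, 2, 1)

Row-insert the values π_1, π_2, … into P one at a time, bumping the leftmost entry strictly greater than the inserted value down to the next row. The recording tableau Q records, in position (i, j), the step at which that cell was added to P.
  Insert 7 (step 1): P = [7];  Q = [1]
  Insert 8 (step 2): P = [7, 8];  Q = [1, 2]
  Insert 5 (step 3): P = [5, 8] / [7];  Q = [1, 2] / [3]
  Insert 6 (step 4): P = [5, 6] / [7, 8];  Q = [1, 2] / [3, 4]
  Insert 1 (step 5): P = [1, 6] / [5, 8] / [7];  Q = [1, 2] / [3, 4] / [5]
  Insert 3 (step 6): P = [1, 3] / [5, 6] / [7, 8];  Q = [1, 2] / [3, 4] / [5, 6]
  Insert 4 (step 7): P = [1, 3, 4] / [5, 6] / [7, 8];  Q = [1, 2, 7] / [3, 4] / [5, 6]
  Insert 2 (step 8): P = [1, 2, 4] / [3, 6] / [5, 8] / [7];  Q = [1, 2, 7] / [3, 4] / [5, 6] / [8]
Final shape: (3, 2, 2, 1).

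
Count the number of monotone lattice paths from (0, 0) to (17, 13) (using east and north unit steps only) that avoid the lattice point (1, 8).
Number of paths = 119576709

Total paths from (0, 0) to (17, 13): C(30, 17) = 119759850. Paths through (1, 8): (paths (0, 0) → (1, 8)) × (paths (1, 8) → (17, 13)) = C(9, 1) · C(21, 16) = 9 · 20349 = 183141. Avoidance count = 119759850 − 183141 = 119576709.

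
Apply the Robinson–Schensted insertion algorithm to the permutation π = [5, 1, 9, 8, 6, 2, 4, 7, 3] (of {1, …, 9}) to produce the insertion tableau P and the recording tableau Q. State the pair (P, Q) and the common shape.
P = [1, 2, 3, 7] / [4, 6] / [5] / [8] / [9];  Q = [1, 3, 7, 8] / [2, 4] / [5] / [6] / [9];  common shape = (4, 2, 1, 1, 1)

Row-insert the values π_1, π_2, … into P one at a time, bumping the leftmost entry strictly greater than the inserted value down to the next row. The recording tableau Q records, in position (i, j), the step at which that cell was added to P.
  Insert 5 (step 1): P = [5];  Q = [1]
  Insert 1 (step 2): P = [1] / [5];  Q = [1] / [2]
  Insert 9 (step 3): P = [1, 9] / [5];  Q = [1, 3] / [2]
  Insert 8 (step 4): P = [1, 8] / [5, 9];  Q = [1, 3] / [2, 4]
  Insert 6 (step 5): P = [1, 6] / [5, 8] / [9];  Q = [1, 3] / [2, 4] / [5]
  Insert 2 (step 6): P = [1, 2] / [5, 6] / [8] / [9];  Q = [1, 3] / [2, 4] / [5] / [6]
  Insert 4 (step 7): P = [1, 2, 4] / [5, 6] / [8] / [9];  Q = [1, 3, 7] / [2, 4] / [5] / [6]
  Insert 7 (step 8): P = [1, 2, 4, 7] / [5, 6] / [8] / [9];  Q = [1, 3, 7, 8] / [2, 4] / [5] / [6]
  Insert 3 (step 9): P = [1, 2, 3, 7] / [4, 6] / [5] / [8] / [9];  Q = [1, 3, 7, 8] / [2, 4] / [5] / [6] / [9]
Final shape: (4, 2, 1, 1, 1).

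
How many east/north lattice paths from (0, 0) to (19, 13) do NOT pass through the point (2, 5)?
Number of paths = 324660525

Total paths from (0, 0) to (19, 13): C(32, 19) = 347373600. Paths through (2, 5): (paths (0, 0) → (2, 5)) × (paths (2, 5) → (19, 13)) = C(7, 2) · C(25, 17) = 21 · 1081575 = 22713075. Avoidance count = 347373600 − 22713075 = 324660525.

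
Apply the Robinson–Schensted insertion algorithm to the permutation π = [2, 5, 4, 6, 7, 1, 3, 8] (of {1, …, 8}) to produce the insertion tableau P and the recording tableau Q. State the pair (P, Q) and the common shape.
P = [1, 3, 6, 7, 8] / [2, 4] / [5];  Q = [1, 2, 4, 5, 8] / [3, 7] / [6];  common shape = (5, 2, 1)

Row-insert the values π_1, π_2, … into P one at a time, bumping the leftmost entry strictly greater than the inserted value down to the next row. The recording tableau Q records, in position (i, j), the step at which that cell was added to P.
  Insert 2 (step 1): P = [2];  Q = [1]
  Insert 5 (step 2): P = [2, 5];  Q = [1, 2]
  Insert 4 (step 3): P = [2, 4] / [5];  Q = [1, 2] / [3]
  Insert 6 (step 4): P = [2, 4, 6] / [5];  Q = [1, 2, 4] / [3]
  Insert 7 (step 5): P = [2, 4, 6, 7] / [5];  Q = [1, 2, 4, 5] / [3]
  Insert 1 (step 6): P = [1, 4, 6, 7] / [2] / [5];  Q = [1, 2, 4, 5] / [3] / [6]
  Insert 3 (step 7): P = [1, 3, 6, 7] / [2, 4] / [5];  Q = [1, 2, 4, 5] / [3, 7] / [6]
  Insert 8 (step 8): P = [1, 3, 6, 7, 8] / [2, 4] / [5];  Q = [1, 2, 4, 5, 8] / [3, 7] / [6]
Final shape: (5, 2, 1).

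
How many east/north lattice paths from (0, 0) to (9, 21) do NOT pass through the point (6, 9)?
Number of paths = 12029875

Total paths from (0, 0) to (9, 21): C(30, 9) = 14307150. Paths through (6, 9): (paths (0, 0) → (6, 9)) × (paths (6, 9) → (9, 21)) = C(15, 6) · C(15, 3) = 5005 · 455 = 2277275. Avoidance count = 14307150 − 2277275 = 12029875.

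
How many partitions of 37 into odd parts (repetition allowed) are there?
p_odd(37) = 760

Enumerate partitions using only odd parts via the recurrence o(n, m) = o(n, m−2) + o(n−m, m) over odd m, starting from the largest odd part ≤ n. This gives p_odd(37) = 760. (Euler's theorem: equals the count of distinct-part partitions.)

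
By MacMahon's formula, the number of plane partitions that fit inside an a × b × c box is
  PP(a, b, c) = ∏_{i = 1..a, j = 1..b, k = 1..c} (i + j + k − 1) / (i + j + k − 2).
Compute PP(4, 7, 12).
PP(4, 7, 12) = 2241344526426720

Evaluate the triple product over i = 1..4, j = 1..7, k = 1..12. The factors are (2/1) · (3/2) · (4/3) · (5/4) · (6/5) · (7/6) · (8/7) · (9/8) · … (336 factors total). The numerators and denominators telescope so the product is an integer; carrying out the multiplication exactly gives PP(4, 7, 12) = 2241344526426720.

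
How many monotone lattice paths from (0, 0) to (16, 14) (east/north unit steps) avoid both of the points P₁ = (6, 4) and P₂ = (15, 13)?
Number of paths = 52159995

Inclusion–exclusion. Total paths: C(30, 16) = 145422675. Through P₁: C(10, 6)·C(20, 10) = 38798760. Through P₂: C(28, 15)·C(2, 1) = 74884320. Since P₁ is strictly southwest of P₂, a monotone path through both must visit P₁ then P₂; paths through both = C(10, 6)·C(18, 9)·C(2, 1) = 20420400. Avoid both = 145422675 − 38798760 − 74884320 + 20420400 = 52159995.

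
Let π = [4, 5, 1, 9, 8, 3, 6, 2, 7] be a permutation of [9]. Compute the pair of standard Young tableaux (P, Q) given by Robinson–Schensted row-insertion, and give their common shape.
P = [1, 2, 6, 7] / [3, 5, 8] / [4] / [9];  Q = [1, 2, 4, 9] / [3, 5, 7] / [6] / [8];  common shape = (4, 3, 1, 1)

Row-insert the values π_1, π_2, … into P one at a time, bumping the leftmost entry strictly greater than the inserted value down to the next row. The recording tableau Q records, in position (i, j), the step at which that cell was added to P.
  Insert 4 (step 1): P = [4];  Q = [1]
  Insert 5 (step 2): P = [4, 5];  Q = [1, 2]
  Insert 1 (step 3): P = [1, 5] / [4];  Q = [1, 2] / [3]
  Insert 9 (step 4): P = [1, 5, 9] / [4];  Q = [1, 2, 4] / [3]
  Insert 8 (step 5): P = [1, 5, 8] / [4, 9];  Q = [1, 2, 4] / [3, 5]
  Insert 3 (step 6): P = [1, 3, 8] / [4, 5] / [9];  Q = [1, 2, 4] / [3, 5] / [6]
  Insert 6 (step 7): P = [1, 3, 6] / [4, 5, 8] / [9];  Q = [1, 2, 4] / [3, 5, 7] / [6]
  Insert 2 (step 8): P = [1, 2, 6] / [3, 5, 8] / [4] / [9];  Q = [1, 2, 4] / [3, 5, 7] / [6] / [8]
  Insert 7 (step 9): P = [1, 2, 6, 7] / [3, 5, 8] / [4] / [9];  Q = [1, 2, 4, 9] / [3, 5, 7] / [6] / [8]
Final shape: (4, 3, 1, 1).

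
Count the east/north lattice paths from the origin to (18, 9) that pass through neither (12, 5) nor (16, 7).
Number of paths = 2473323

Inclusion–exclusion. Total paths: C(27, 18) = 4686825. Through P₁: C(17, 12)·C(10, 6) = 1299480. Through P₂: C(23, 16)·C(4, 2) = 1470942. Since P₁ is strictly southwest of P₂, a monotone path through both must visit P₁ then P₂; paths through both = C(17, 12)·C(6, 4)·C(4, 2) = 556920. Avoid both = 4686825 − 1299480 − 1470942 + 556920 = 2473323.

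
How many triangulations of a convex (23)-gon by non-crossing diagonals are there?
C_21 = 24466267020

These polygon triangulations are counted by the Catalan number C_n = (1/(n + 1)) · C(2n, n). For n = 21: C_21 = (1/22) · C(42, 21) = 538257874440/22 = 24466267020.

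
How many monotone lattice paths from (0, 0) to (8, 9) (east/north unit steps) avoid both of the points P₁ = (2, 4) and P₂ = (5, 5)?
Number of paths = 10660

Inclusion–exclusion. Total paths: C(17, 8) = 24310. Through P₁: C(6, 2)·C(11, 6) = 6930. Through P₂: C(10, 5)·C(7, 3) = 8820. Since P₁ is strictly southwest of P₂, a monotone path through both must visit P₁ then P₂; paths through both = C(6, 2)·C(4, 3)·C(7, 3) = 2100. Avoid both = 24310 − 6930 − 8820 + 2100 = 10660.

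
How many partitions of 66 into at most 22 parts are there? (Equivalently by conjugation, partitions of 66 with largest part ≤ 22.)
p(66, parts ≤ 22) = 1951915

Use the recurrence p(n, m) = p(n, m−1) + p(n−m, m): either the largest part is < m (count p(n, m−1)) or the largest part is exactly m (remove one copy of m, count p(n−m, m)). With p(0, ·) = 1 this gives p(66, parts ≤ 22) = 1951915. (By conjugating Young diagrams, this also counts partitions of 66 into at most 22 parts.)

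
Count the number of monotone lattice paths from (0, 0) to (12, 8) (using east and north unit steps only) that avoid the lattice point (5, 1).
Number of paths = 105378

Total paths from (0, 0) to (12, 8): C(20, 12) = 125970. Paths through (5, 1): (paths (0, 0) → (5, 1)) × (paths (5, 1) → (12, 8)) = C(6, 5) · C(14, 7) = 6 · 3432 = 20592. Avoidance count = 125970 − 20592 = 105378.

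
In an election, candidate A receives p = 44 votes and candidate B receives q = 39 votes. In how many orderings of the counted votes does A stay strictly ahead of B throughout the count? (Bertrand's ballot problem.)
Strict-lead orderings = 43834108061009917917000

Total orderings of the 83 votes with 44 for A: C(83, 44) = 727646193812764637422200. By the Bertrand ballot formula (Cycle Lemma / reflection principle), the number of orderings in which A is strictly ahead of B throughout is (p − q)/(p + q) · C(p + q, p) = (44 − 39)/(44 + 39) · 727646193812764637422200 = 43834108061009917917000.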